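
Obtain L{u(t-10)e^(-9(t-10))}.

u(t-a)f(t-a) with f(t)=e^(-9t). L{e^(-9t)} = 1/(s+9). By time shift: e^(-10s)/(s+9)

Final answer: e^(-10s)/(s+9)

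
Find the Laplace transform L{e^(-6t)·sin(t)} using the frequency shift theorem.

Frequency shift: L{e^(at)f(t)} = F(s-a). L{e^(-6t)·sin(t)} = 1/((s+6)² + 1)

Final answer: 1/((s+6)² + 1)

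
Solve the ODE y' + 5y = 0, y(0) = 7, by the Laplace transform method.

L{y'} + 5L{y} = 0. sY - 7 + 5Y = 0. Y(s+5) = 7. Y = 7/(s+5)

Final answer: y(t) = 7e^(-5t)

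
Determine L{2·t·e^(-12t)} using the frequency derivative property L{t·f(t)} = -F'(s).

L{e^(-12t)} = 1/(s+12). By frequency derivative: L{t·e^(-12t)} = -d/ds[1/(s+12)] = -(-1)/(s+12)² = 1/(s+12)². Then L{2·t·e^(-12t)} = 2·1/(s+12)² = 2/(s+12)²

Final answer: 2/(s+12)²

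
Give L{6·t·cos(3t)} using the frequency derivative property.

L{cos(3t)} = s/(s² + 9). Derivative: d/ds[s/(s² + 9)] = [(s² + 9) - s·2s]/(s² + 9)² = (9 - s²)/(s² + 9)². So L{t·cos(3t)} = -F'(s) = (s² - 9)/(s² + 9)². Then L{6·t·cos(3t)} = 6·(s² - 9)/(s² + 9)²

Final answer: 6·(s² - 9)/(s² + 9)²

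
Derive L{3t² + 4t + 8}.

L{3t² + 4t + 8} = 3·2/s³ + 4/s² + 8/s = 6/s³ + 4/s² + 8/s

Final answer: 6/s³ + 4/s² + 8/s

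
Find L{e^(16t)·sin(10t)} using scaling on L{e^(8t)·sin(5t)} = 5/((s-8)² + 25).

Scaling with a=2: L{e^(16t)·sin(10t)} = (1/2) · 5/((s/2-8)² + 25). Simplifying: 10/((s-16)² + 100)

Final answer: 10/((s-16)² + 100)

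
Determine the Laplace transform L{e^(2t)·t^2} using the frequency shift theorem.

L{e^(at)·t^n} = n!/(s-a)^(n+1), so L{e^(2t)·t^2} = 2/(s-2)^3

Final answer: 2/(s-2)^3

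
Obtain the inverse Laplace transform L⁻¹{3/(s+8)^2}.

L⁻¹{n!/(s-a)^(n+1)} = t^n·e^(at) with n=1, a=-8. So L⁻¹{1/(s+8)^2} = t·e^(-8t), and L⁻¹{3/(s+8)^2} = (3/1)·t·e^(-8t) = 3·t·e^(-8t)

Final answer: 3·t·e^(-8t)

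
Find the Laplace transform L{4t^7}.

L{4t^7} = 4 · L{t^7} = 4 · 5040/s^8 = 20160/s^8

Final answer: 20160/s^8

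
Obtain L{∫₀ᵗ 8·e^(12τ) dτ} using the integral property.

L{∫₀ᵗ f(τ)dτ} = F(s)/s with F(s) = 8/(s-12), so L{∫₀ᵗ 8·e^(12τ) dτ} = 8/(s(s-12))

Final answer: 8/(s(s-12))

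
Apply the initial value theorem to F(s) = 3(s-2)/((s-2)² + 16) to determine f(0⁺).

f(0⁺) = lim_{s→∞} sF(s) = lim_{s→∞} 3s(s-2)/((s-2)² + 16) = 3

Final answer: 3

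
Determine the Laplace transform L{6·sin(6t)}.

L{sin(ωt)} = ω/(s² + ω²), so L{sin(6t)} = 6/(s² + 36). Then L{6·sin(6t)} = 6·6/(s² + 36) = 36/(s² + 36)

Final answer: 36/(s² + 36)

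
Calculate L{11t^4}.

L{t^n} = n!/s^(n+1). So L{11t^4} = 11·4!/s^5 = 264/s^5

Final answer: 264/s^5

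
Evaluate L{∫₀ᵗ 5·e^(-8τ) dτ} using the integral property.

L{∫₀ᵗ f(τ)dτ} = F(s)/s with F(s) = 5/(s+8), so L{∫₀ᵗ 5·e^(-8τ) dτ} = 5/(s(s+8))

Final answer: 5/(s(s+8))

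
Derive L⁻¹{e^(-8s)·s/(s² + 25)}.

L⁻¹{s/(s² + 25)} = cos(5t). By the time shift theorem, L⁻¹{e^(-as)F(s)} = u(t-a)f(t-a) with a=8, so L⁻¹{e^(-8s)·s/(s² + 25)} = u(t-8)·cos(5(t-8))

Final answer: u(t-8)·cos(5(t-8))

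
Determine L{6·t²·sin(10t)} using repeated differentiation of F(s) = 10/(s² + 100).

F(s) = 10/(s² + 100). F'(s) = -20s/(s² + 100)². F''(s) = -20(100 - 3s²)/(s² + 100)³ = (60s² - 2000)/(s² + 100)³. So L{t²·sin(10t)} = (-1)² F''(s) = (60s² - 2000)/(s² + 100)³. Then L{6·t²·sin(10t)} = 6·(60s² - 2000)/(s² + 100)³ = (360s² - 12000)/(s² + 100)³

Final answer: (360s² - 12000)/(s² + 100)³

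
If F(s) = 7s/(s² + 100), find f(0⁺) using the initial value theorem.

f(0⁺) = lim_{s→∞} s·7s/(s² + 100) = lim_{s→∞} 7s²/(s² + 100) = 7

Final answer: 7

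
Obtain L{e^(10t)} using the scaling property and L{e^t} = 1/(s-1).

Using L{f(at)} = (1/a)F(s/a) with a=10 and f(t) = e^t: L{e^(10t)} = (1/10) · 1/((s/10)-1) = (1/10) · 10/(s-10) = 1/(s-10)

Final answer: 1/(s-10)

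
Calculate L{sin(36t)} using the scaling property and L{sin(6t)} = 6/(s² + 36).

Using L{f(at)} = (1/a)F(s/a) with a=6: L{sin(36t)} = (1/6) · 6/((s/6)² + 36) = (1/6) · 6·36/(s² + 1296) = 36/(s² + 1296)

Final answer: 36/(s² + 1296)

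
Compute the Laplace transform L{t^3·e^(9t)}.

L{t^n·e^(at)} = n!/(s-a)^(n+1), so L{t^3·e^(9t)} = 6/(s-9)^4

Final answer: 6/(s-9)^4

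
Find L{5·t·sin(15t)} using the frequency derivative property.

L{sin(15t)} = 15/(s² + 225). By L{t·f(t)} = -F'(s): -d/ds[15/(s² + 225)] = -(15)·(-2s)/(s² + 225)² = 30s/(s² + 225)². Then L{5·t·sin(15t)} = 5·30s/(s² + 225)² = 150s/(s² + 225)²

Final answer: 150s/(s² + 225)²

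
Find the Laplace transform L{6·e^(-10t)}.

L{e^(at)} = 1/(s-a), so L{e^(-10t)} = 1/(s+10). Then L{6·e^(-10t)} = 6/(s+10)

Final answer: 6/(s+10)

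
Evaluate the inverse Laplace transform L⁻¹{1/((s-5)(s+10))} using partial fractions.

Decompose: A/(s-5) + B/(s+10). A = 1/15, B = -1/15. f(t) = (e^(5t) - e^(-10t))/15

Final answer: (e^(5t) - e^(-10t))/15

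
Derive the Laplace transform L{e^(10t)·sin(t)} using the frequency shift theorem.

Frequency shift: L{e^(at)f(t)} = F(s-a). L{e^(10t)·sin(t)} = 1/((s-10)² + 1)

Final answer: 1/((s-10)² + 1)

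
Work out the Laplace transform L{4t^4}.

L{4t^4} = 4 · L{t^4} = 4 · 24/s^5 = 96/s^5

Final answer: 96/s^5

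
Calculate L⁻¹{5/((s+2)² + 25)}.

Form: b/((s-a)² + b²) → e^(at)sin(bt). With a=-2, b=5

Final answer: e^(-2t)·sin(5t)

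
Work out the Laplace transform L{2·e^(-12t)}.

L{e^(at)} = 1/(s-a), so L{e^(-12t)} = 1/(s+12). Then L{2·e^(-12t)} = 2/(s+12)

Final answer: 2/(s+12)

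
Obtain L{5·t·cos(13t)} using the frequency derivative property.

L{cos(13t)} = s/(s² + 169). Derivative: d/ds[s/(s² + 169)] = [(s² + 169) - s·2s]/(s² + 169)² = (169 - s²)/(s² + 169)². So L{t·cos(13t)} = -F'(s) = (s² - 169)/(s² + 169)². Then L{5·t·cos(13t)} = 5·(s² - 169)/(s² + 169)²

Final answer: 5·(s² - 169)/(s² + 169)²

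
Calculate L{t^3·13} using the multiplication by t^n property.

L{13} = 13/s. d^1/ds^1[1/s] = -1/s². d^2/ds^2[1/s] = 2/s^3. d^3/ds^3[1/s] = -6/s^4. So L{t^3} = (-1)^{3}·-6/s^4 = 6/s^4. Then L{t^3·13} = 13·6/s^4 = 78/s^4

Final answer: 78/s^4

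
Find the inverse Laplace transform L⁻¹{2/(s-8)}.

L⁻¹{1/(s-a)} = e^(at), so L⁻¹{1/(s-8)} = e^(8t), and L⁻¹{2/(s-8)} = 2·e^(8t)

Final answer: 2·e^(8t)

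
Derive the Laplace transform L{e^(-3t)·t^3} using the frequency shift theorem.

L{e^(at)·t^n} = n!/(s-a)^(n+1), so L{e^(-3t)·t^3} = 6/(s+3)^4

Final answer: 6/(s+3)^4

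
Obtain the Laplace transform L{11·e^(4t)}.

L{e^(at)} = 1/(s-a), so L{e^(4t)} = 1/(s-4). Then L{11·e^(4t)} = 11/(s-4)

Final answer: 11/(s-4)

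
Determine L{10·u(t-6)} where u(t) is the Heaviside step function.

L{u(t-a)} = e^(-as)/s. Here a=6, so L{u(t-6)} = e^(-6s)/s, and L{10·u(t-6)} = 10·e^(-6s)/s

Final answer: 10·e^(-6s)/s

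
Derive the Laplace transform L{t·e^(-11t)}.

L{t^n·e^(at)} = n!/(s-a)^(n+1), so L{t·e^(-11t)} = 1/(s+11)^2

Final answer: 1/(s+11)^2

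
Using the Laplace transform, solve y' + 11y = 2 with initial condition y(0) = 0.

sY + 11Y = 2/s. Y = 2/(s(s+11)). Partial fractions: Y = 2/11/s - 2/11/(s+11)

Final answer: y(t) = 2/11(1 - e^(-11t))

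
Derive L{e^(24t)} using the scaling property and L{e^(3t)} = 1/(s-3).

Using L{f(at)} = (1/a)F(s/a) with a=8 and f(t) = e^(3t): L{e^(24t)} = (1/8) · 1/((s/8)-3) = (1/8) · 8/(s-24) = 1/(s-24)

Final answer: 1/(s-24)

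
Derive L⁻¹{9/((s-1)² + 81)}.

Form: b/((s-a)² + b²) → e^(at)sin(bt). With a=1, b=9

Final answer: e^t·sin(9t)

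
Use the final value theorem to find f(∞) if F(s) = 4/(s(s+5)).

f(∞) = lim_{s→0} s·4/(s(s+5)) = lim_{s→0} 4/(s+5) = 4/5 = 4/5

Final answer: 4/5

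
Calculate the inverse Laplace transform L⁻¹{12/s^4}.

L⁻¹{n!/s^(n+1)} = t^n with n=3. So L⁻¹{6/s^4} = t^3, and L⁻¹{12/s^4} = (12/6)·t^3 = 2·t^3

Final answer: 2·t^3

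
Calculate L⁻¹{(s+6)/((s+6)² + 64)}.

Using frequency shift: L⁻¹{(s-a)/((s-a)² + b²)} = e^(at)cos(bt). Here a=-6, b=8

Final answer: e^(-6t)·cos(8t)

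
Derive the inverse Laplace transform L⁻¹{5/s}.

L⁻¹{c/s} = c, so L⁻¹{5/s} = 5

Final answer: 5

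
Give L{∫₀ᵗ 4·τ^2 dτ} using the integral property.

L{∫₀ᵗ f(τ)dτ} = F(s)/s with f(t) = 4t^2. F(s) = 8/s^3, so L{∫₀ᵗ 4·τ^2 dτ} = (8/s^3)/s = 8/s^4. (Check: ∫₀ᵗ 4·τ^2 dτ = 4t^3/3.)

Final answer: 8/s^4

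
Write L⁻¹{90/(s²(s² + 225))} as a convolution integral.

90/(s²(s² + 225)) = (1/s²)·(90/(s² + 225)) = L{t}·L{6·sin(15t)}. So f(t) = t*(6·sin(15t)) = ∫₀ᵗ 6τ·sin(15(t-τ)) dτ

Final answer: ∫₀ᵗ 6τ·sin(15(t-τ)) dτ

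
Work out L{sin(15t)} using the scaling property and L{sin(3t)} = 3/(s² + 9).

Using L{f(at)} = (1/a)F(s/a) with a=5: L{sin(15t)} = (1/5) · 3/((s/5)² + 9) = (1/5) · 3·25/(s² + 225) = 15/(s² + 225)

Final answer: 15/(s² + 225)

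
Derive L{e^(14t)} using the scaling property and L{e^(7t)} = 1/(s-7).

Using L{f(at)} = (1/a)F(s/a) with a=2 and f(t) = e^(7t): L{e^(14t)} = (1/2) · 1/((s/2)-7) = (1/2) · 2/(s-14) = 1/(s-14)

Final answer: 1/(s-14)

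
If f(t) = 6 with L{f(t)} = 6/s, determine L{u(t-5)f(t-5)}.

Time shift theorem: L{u(t-a)f(t-a)} = e^(-as)F(s). Here a=5, F(s) = 6/s, so L{u(t-5)f(t-5)} = e^(-5s)·6/s

Final answer: e^(-5s)·6/s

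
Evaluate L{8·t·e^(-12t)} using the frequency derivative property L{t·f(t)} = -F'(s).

L{e^(-12t)} = 1/(s+12). By frequency derivative: L{t·e^(-12t)} = -d/ds[1/(s+12)] = -(-1)/(s+12)² = 1/(s+12)². Then L{8·t·e^(-12t)} = 8·1/(s+12)² = 8/(s+12)²

Final answer: 8/(s+12)²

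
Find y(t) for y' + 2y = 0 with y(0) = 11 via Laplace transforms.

L{y'} + 2L{y} = 0. sY - 11 + 2Y = 0. Y(s+2) = 11. Y = 11/(s+2)

Final answer: y(t) = 11e^(-2t)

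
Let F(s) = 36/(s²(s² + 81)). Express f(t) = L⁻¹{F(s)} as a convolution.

36/(s²(s² + 81)) = (1/s²)·(36/(s² + 81)) = L{t}·L{4·sin(9t)}. So f(t) = t*(4·sin(9t)) = ∫₀ᵗ 4τ·sin(9(t-τ)) dτ

Final answer: ∫₀ᵗ 4τ·sin(9(t-τ)) dτ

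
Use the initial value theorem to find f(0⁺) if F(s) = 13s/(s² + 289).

f(0⁺) = lim_{s→∞} s·13s/(s² + 289) = lim_{s→∞} 13s²/(s² + 289) = 13

Final answer: 13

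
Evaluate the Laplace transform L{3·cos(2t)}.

L{cos(ωt)} = s/(s² + ω²), so L{cos(2t)} = s/(s² + 4). Then L{3·cos(2t)} = 3·s/(s² + 4) = 3s/(s² + 4)

Final answer: 3s/(s² + 4)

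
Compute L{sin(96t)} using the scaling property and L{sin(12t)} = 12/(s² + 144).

Using L{f(at)} = (1/a)F(s/a) with a=8: L{sin(96t)} = (1/8) · 12/((s/8)² + 144) = (1/8) · 12·64/(s² + 9216) = 96/(s² + 9216)

Final answer: 96/(s² + 9216)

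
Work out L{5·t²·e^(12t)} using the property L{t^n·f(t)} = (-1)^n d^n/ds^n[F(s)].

L{e^(12t)} = 1/(s-12). d/ds[1/(s-12)] = -1/(s-12)². d²/ds²[1/(s-12)] = 2/(s-12)³. So L{t²·e^(12t)} = (-1)² · 2/(s-12)³ = 2/(s-12)³. Then L{5·t²·e^(12t)} = 5·2/(s-12)³ = 10/(s-12)³

Final answer: 10/(s-12)³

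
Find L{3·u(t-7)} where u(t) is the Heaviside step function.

L{u(t-a)} = e^(-as)/s. Here a=7, so L{u(t-7)} = e^(-7s)/s, and L{3·u(t-7)} = 3·e^(-7s)/s

Final answer: 3·e^(-7s)/s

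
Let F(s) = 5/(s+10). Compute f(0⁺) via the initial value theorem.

f(0⁺) = lim_{s→∞} s·5/(s+10) = lim_{s→∞} 5s/(s+10) = 5

Final answer: 5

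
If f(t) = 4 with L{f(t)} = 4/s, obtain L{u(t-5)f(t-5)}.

Time shift theorem: L{u(t-a)f(t-a)} = e^(-as)F(s). Here a=5, F(s) = 4/s, so L{u(t-5)f(t-5)} = e^(-5s)·4/s

Final answer: e^(-5s)·4/s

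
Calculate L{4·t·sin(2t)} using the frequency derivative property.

L{sin(2t)} = 2/(s² + 4). By L{t·f(t)} = -F'(s): -d/ds[2/(s² + 4)] = -(2)·(-2s)/(s² + 4)² = 4s/(s² + 4)². Then L{4·t·sin(2t)} = 4·4s/(s² + 4)² = 16s/(s² + 4)²

Final answer: 16s/(s² + 4)²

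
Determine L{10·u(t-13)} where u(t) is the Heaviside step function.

L{u(t-a)} = e^(-as)/s. Here a=13, so L{u(t-13)} = e^(-13s)/s, and L{10·u(t-13)} = 10·e^(-13s)/s

Final answer: 10·e^(-13s)/s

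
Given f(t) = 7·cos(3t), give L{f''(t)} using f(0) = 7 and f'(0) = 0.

F(s) = 7s/(s² + 9). L{f''(t)} = s²F(s) - sf(0) - f'(0) = 7s³/(s² + 9) - 7s = (7s³ - 7s(s² + 9))/(s² + 9) = -63s/(s² + 9)

Final answer: -63s/(s² + 9)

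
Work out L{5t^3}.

L{t^n} = n!/s^(n+1). So L{5t^3} = 5·3!/s^4 = 30/s^4

Final answer: 30/s^4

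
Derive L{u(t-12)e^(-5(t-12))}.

u(t-a)f(t-a) with f(t)=e^(-5t). L{e^(-5t)} = 1/(s+5). By time shift: e^(-12s)/(s+5)

Final answer: e^(-12s)/(s+5)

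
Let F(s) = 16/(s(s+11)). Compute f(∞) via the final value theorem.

f(∞) = lim_{s→0} s·16/(s(s+11)) = lim_{s→0} 16/(s+11) = 16/11 = 16/11

Final answer: 16/11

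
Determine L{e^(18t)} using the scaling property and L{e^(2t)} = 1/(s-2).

Using L{f(at)} = (1/a)F(s/a) with a=9 and f(t) = e^(2t): L{e^(18t)} = (1/9) · 1/((s/9)-2) = (1/9) · 9/(s-18) = 1/(s-18)

Final answer: 1/(s-18)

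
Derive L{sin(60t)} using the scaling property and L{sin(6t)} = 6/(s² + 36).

Using L{f(at)} = (1/a)F(s/a) with a=10: L{sin(60t)} = (1/10) · 6/((s/10)² + 36) = (1/10) · 6·100/(s² + 3600) = 60/(s² + 3600)

Final answer: 60/(s² + 3600)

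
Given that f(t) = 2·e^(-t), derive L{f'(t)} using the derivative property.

f(0) = 2, F(s) = 2/(s+1). L{f'(t)} = s·F(s) - f(0) = 2s/(s+1) - 2 = (2s - 2(s+1))/(s+1) = -2/(s+1)

Final answer: -2/(s+1)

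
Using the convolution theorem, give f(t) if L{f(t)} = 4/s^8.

4/s^8 = (4/s)·(1/s^7) = L{4}·L{t^6/720}. By convolution, f(t) = 4*t^6/720 = ∫₀ᵗ 4·τ^6/720 dτ = 4·t^7/5040

Final answer: 4·t^7/5040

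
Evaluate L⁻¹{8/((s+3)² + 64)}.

Form: b/((s-a)² + b²) → e^(at)sin(bt). With a=-3, b=8

Final answer: e^(-3t)·sin(8t)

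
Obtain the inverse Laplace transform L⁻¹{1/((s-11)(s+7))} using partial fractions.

Decompose: A/(s-11) + B/(s+7). A = 1/18, B = -1/18. f(t) = (e^(11t) - e^(-7t))/18

Final answer: (e^(11t) - e^(-7t))/18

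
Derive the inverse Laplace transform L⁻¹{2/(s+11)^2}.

L⁻¹{n!/(s-a)^(n+1)} = t^n·e^(at) with n=1, a=-11. So L⁻¹{1/(s+11)^2} = t·e^(-11t), and L⁻¹{2/(s+11)^2} = (2/1)·t·e^(-11t) = 2·t·e^(-11t)

Final answer: 2·t·e^(-11t)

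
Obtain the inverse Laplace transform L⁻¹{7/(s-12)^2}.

L⁻¹{n!/(s-a)^(n+1)} = t^n·e^(at) with n=1, a=12. So L⁻¹{1/(s-12)^2} = t·e^(12t), and L⁻¹{7/(s-12)^2} = (7/1)·t·e^(12t) = 7·t·e^(12t)

Final answer: 7·t·e^(12t)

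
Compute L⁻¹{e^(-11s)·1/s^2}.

L⁻¹{1/s^2} = t. By the time shift theorem, L⁻¹{e^(-as)F(s)} = u(t-a)f(t-a) with a=11, so L⁻¹{e^(-11s)·1/s^2} = u(t-11)·(t-11)

Final answer: u(t-11)·(t-11)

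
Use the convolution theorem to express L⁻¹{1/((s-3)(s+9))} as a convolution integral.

1/((s-3)(s+9)) = (1/(s-3))·(1/(s+9)) = L{e^(3t)}·L{e^(-9t)}. So f(t) = e^(3t)*e^(-9t) = ∫₀ᵗ e^(3τ)·e^(-9(t-τ)) dτ

Final answer: ∫₀ᵗ e^(3τ)·e^(-9(t-τ)) dτ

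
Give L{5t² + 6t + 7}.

L{5t² + 6t + 7} = 5·2/s³ + 6/s² + 7/s = 10/s³ + 6/s² + 7/s

Final answer: 10/s³ + 6/s² + 7/s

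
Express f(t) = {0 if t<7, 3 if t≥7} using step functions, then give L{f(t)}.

f(t) = 3·u(t-7). L{u(t-7)} = e^(-7s)/s, so L{f(t)} = 3·e^(-7s)/s

Final answer: 3·e^(-7s)/s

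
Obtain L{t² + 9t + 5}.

L{t² + 9t + 5} = 2/s³ + 9/s² + 5/s = 2/s³ + 9/s² + 5/s

Final answer: 2/s³ + 9/s² + 5/s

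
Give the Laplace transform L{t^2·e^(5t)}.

L{t^n·e^(at)} = n!/(s-a)^(n+1), so L{t^2·e^(5t)} = 2/(s-5)^3

Final answer: 2/(s-5)^3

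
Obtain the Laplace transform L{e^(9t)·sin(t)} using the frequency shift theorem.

Frequency shift: L{e^(at)f(t)} = F(s-a). L{e^(9t)·sin(t)} = 1/((s-9)² + 1)

Final answer: 1/((s-9)² + 1)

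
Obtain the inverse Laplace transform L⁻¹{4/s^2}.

L⁻¹{n!/s^(n+1)} = t^n with n=1. So L⁻¹{1/s^2} = t, and L⁻¹{4/s^2} = (4/1)·t = 4·t

Final answer: 4·t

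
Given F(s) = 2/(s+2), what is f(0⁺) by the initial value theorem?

f(0⁺) = lim_{s→∞} s·2/(s+2) = lim_{s→∞} 2s/(s+2) = 2

Final answer: 2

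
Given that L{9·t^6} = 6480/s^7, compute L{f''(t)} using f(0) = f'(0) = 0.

L{f''(t)} = s²F(s) - sf(0) - f'(0) = s²·6480/s^7 - 0 - 0 = 6480/s^5

Final answer: 6480/s^5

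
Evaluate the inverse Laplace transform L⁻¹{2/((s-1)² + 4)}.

Using frequency shift, L⁻¹{2/((s-1)² + 4)} = e^t·sin(2t)

Final answer: e^t·sin(2t)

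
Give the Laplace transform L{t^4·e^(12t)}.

L{t^n·e^(at)} = n!/(s-a)^(n+1), so L{t^4·e^(12t)} = 24/(s-12)^5

Final answer: 24/(s-12)^5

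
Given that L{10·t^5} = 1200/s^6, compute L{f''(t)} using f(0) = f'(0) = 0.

L{f''(t)} = s²F(s) - sf(0) - f'(0) = s²·1200/s^6 - 0 - 0 = 1200/s^4

Final answer: 1200/s^4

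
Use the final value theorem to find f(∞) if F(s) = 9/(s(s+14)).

f(∞) = lim_{s→0} s·9/(s(s+14)) = lim_{s→0} 9/(s+14) = 9/14 = 9/14

Final answer: 9/14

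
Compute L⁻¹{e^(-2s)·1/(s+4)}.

L⁻¹{1/(s+4)} = e^(-4t). By the time shift theorem, L⁻¹{e^(-as)F(s)} = u(t-a)f(t-a) with a=2, so L⁻¹{e^(-2s)·1/(s+4)} = u(t-2)·e^(-4(t-2))

Final answer: u(t-2)·e^(-4(t-2))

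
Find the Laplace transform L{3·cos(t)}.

L{cos(ωt)} = s/(s² + ω²), so L{cos(t)} = s/(s² + 1). Then L{3·cos(t)} = 3·s/(s² + 1) = 3s/(s² + 1)

Final answer: 3s/(s² + 1)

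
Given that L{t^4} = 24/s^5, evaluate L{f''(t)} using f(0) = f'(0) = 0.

L{f''(t)} = s²F(s) - sf(0) - f'(0) = s²·24/s^5 - 0 - 0 = 24/s^3

Final answer: 24/s^3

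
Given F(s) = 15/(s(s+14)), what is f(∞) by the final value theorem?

f(∞) = lim_{s→0} s·15/(s(s+14)) = lim_{s→0} 15/(s+14) = 15/14 = 15/14

Final answer: 15/14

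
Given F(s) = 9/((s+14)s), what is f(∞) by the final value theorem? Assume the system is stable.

f(∞) = lim_{s→0} sF(s) = lim_{s→0} 9/(s+14) = 9/14

Final answer: 9/14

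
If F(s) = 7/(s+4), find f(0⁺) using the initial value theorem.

f(0⁺) = lim_{s→∞} s·7/(s+4) = lim_{s→∞} 7s/(s+4) = 7

Final answer: 7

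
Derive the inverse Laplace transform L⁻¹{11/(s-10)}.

L⁻¹{1/(s-a)} = e^(at), so L⁻¹{1/(s-10)} = e^(10t), and L⁻¹{11/(s-10)} = 11·e^(10t)

Final answer: 11·e^(10t)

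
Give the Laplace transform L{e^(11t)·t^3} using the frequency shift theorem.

L{e^(at)·t^n} = n!/(s-a)^(n+1), so L{e^(11t)·t^3} = 6/(s-11)^4

Final answer: 6/(s-11)^4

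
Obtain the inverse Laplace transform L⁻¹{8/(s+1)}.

L⁻¹{1/(s-a)} = e^(at), so L⁻¹{1/(s+1)} = e^(-t), and L⁻¹{8/(s+1)} = 8·e^(-t)

Final answer: 8·e^(-t)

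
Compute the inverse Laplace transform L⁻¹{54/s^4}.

L⁻¹{n!/s^(n+1)} = t^n with n=3. So L⁻¹{6/s^4} = t^3, and L⁻¹{54/s^4} = (54/6)·t^3 = 9·t^3

Final answer: 9·t^3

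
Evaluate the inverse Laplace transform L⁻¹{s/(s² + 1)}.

L⁻¹{s/(s² + 1)} = cos(t)

Final answer: cos(t)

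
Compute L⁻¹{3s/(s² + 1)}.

This is the form c·s/(s² + a²) with a = 1, c = 3. L⁻¹ = 3·cos(t)

Final answer: 3·cos(t)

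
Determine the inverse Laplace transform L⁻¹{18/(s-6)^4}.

L⁻¹{n!/(s-a)^(n+1)} = t^n·e^(at) with n=3, a=6. So L⁻¹{6/(s-6)^4} = t^3·e^(6t), and L⁻¹{18/(s-6)^4} = (18/6)·t^3·e^(6t) = 3·t^3·e^(6t)

Final answer: 3·t^3·e^(6t)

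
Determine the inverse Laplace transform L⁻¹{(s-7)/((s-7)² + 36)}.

Using frequency shift, L⁻¹{(s-7)/((s-7)² + 36)} = e^(7t)·cos(6t)

Final answer: e^(7t)·cos(6t)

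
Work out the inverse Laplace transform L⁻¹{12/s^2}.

L⁻¹{n!/s^(n+1)} = t^n with n=1. So L⁻¹{1/s^2} = t, and L⁻¹{12/s^2} = (12/1)·t = 12·t

Final answer: 12·t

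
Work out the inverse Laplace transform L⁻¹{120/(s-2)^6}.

L⁻¹{n!/(s-a)^(n+1)} = t^n·e^(at), so L⁻¹{120/(s-2)^6} = t^5·e^(2t)

Final answer: t^5·e^(2t)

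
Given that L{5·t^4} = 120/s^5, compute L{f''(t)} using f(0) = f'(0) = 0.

L{f''(t)} = s²F(s) - sf(0) - f'(0) = s²·120/s^5 - 0 - 0 = 120/s^3

Final answer: 120/s^3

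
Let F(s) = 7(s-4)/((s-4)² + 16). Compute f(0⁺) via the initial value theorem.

f(0⁺) = lim_{s→∞} sF(s) = lim_{s→∞} 7s(s-4)/((s-4)² + 16) = 7

Final answer: 7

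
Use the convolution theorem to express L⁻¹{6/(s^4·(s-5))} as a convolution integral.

6/(s^4·(s-5)) = (6/s^4)·(1/(s-5)) = L{t^3}·L{e^(5t)}. So f(t) = t^3*e^(5t) = ∫₀ᵗ τ^3·e^(5(t-τ)) dτ

Final answer: ∫₀ᵗ τ^3·e^(5(t-τ)) dτ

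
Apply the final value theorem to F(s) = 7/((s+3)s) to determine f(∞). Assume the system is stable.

f(∞) = lim_{s→0} sF(s) = lim_{s→0} 7/(s+3) = 7/3

Final answer: 7/3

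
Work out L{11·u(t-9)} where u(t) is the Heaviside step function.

L{u(t-a)} = e^(-as)/s. Here a=9, so L{u(t-9)} = e^(-9s)/s, and L{11·u(t-9)} = 11·e^(-9s)/s

Final answer: 11·e^(-9s)/s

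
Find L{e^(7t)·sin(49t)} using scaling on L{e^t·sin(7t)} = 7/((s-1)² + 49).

Scaling with a=7: L{e^(7t)·sin(49t)} = (1/7) · 7/((s/7-1)² + 49). Simplifying: 49/((s-7)² + 2401)

Final answer: 49/((s-7)² + 2401)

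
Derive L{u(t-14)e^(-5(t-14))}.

u(t-a)f(t-a) with f(t)=e^(-5t). L{e^(-5t)} = 1/(s+5). By time shift: e^(-14s)/(s+5)

Final answer: e^(-14s)/(s+5)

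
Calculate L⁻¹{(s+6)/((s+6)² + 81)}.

Using frequency shift: L⁻¹{(s-a)/((s-a)² + b²)} = e^(at)cos(bt). Here a=-6, b=9

Final answer: e^(-6t)·cos(9t)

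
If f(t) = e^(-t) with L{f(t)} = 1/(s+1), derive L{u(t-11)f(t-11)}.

Time shift theorem: L{u(t-a)f(t-a)} = e^(-as)F(s). Here a=11, F(s) = 1/(s+1), so L{u(t-11)f(t-11)} = e^(-11s)·1/(s+1)

Final answer: e^(-11s)·1/(s+1)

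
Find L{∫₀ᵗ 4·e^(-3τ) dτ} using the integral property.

L{∫₀ᵗ f(τ)dτ} = F(s)/s with F(s) = 4/(s+3), so L{∫₀ᵗ 4·e^(-3τ) dτ} = 4/(s(s+3))

Final answer: 4/(s(s+3))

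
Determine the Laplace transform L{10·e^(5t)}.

L{e^(at)} = 1/(s-a), so L{e^(5t)} = 1/(s-5). Then L{10·e^(5t)} = 10/(s-5)

Final answer: 10/(s-5)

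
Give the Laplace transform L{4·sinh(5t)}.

L{sinh(ωt)} = ω/(s² - ω²), so L{sinh(5t)} = 5/(s² - 25). Then L{4·sinh(5t)} = 4·5/(s² - 25) = 20/(s² - 25)

Final answer: 20/(s² - 25)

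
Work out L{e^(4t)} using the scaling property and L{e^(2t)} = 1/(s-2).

Using L{f(at)} = (1/a)F(s/a) with a=2 and f(t) = e^(2t): L{e^(4t)} = (1/2) · 1/((s/2)-2) = (1/2) · 2/(s-4) = 1/(s-4)

Final answer: 1/(s-4)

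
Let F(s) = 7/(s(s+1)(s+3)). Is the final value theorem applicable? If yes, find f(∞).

Poles of sF(s) = 7/((s+1)(s+3)) are at s = -1 and s = -3, both in the left half-plane. Theorem applies. f(∞) = lim_{s→0} sF(s) = 7/(1·3) = 7/3

Final answer: 7/3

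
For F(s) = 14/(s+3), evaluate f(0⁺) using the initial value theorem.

f(0⁺) = lim_{s→∞} s·14/(s+3) = lim_{s→∞} 14s/(s+3) = 14

Final answer: 14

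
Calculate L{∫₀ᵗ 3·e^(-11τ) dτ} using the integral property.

L{∫₀ᵗ f(τ)dτ} = F(s)/s with F(s) = 3/(s+11), so L{∫₀ᵗ 3·e^(-11τ) dτ} = 3/(s(s+11))

Final answer: 3/(s(s+11))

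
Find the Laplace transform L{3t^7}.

L{3t^7} = 3 · L{t^7} = 3 · 5040/s^8 = 15120/s^8

Final answer: 15120/s^8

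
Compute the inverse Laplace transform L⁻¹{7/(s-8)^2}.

L⁻¹{n!/(s-a)^(n+1)} = t^n·e^(at) with n=1, a=8. So L⁻¹{1/(s-8)^2} = t·e^(8t), and L⁻¹{7/(s-8)^2} = (7/1)·t·e^(8t) = 7·t·e^(8t)

Final answer: 7·t·e^(8t)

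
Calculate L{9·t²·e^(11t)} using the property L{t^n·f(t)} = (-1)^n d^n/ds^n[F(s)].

L{e^(11t)} = 1/(s-11). d/ds[1/(s-11)] = -1/(s-11)². d²/ds²[1/(s-11)] = 2/(s-11)³. So L{t²·e^(11t)} = (-1)² · 2/(s-11)³ = 2/(s-11)³. Then L{9·t²·e^(11t)} = 9·2/(s-11)³ = 18/(s-11)³

Final answer: 18/(s-11)³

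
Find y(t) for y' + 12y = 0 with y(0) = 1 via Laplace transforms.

L{y'} + 12L{y} = 0. sY - 1 + 12Y = 0. Y(s+12) = 1. Y = 1/(s+12)

Final answer: y(t) = e^(-12t)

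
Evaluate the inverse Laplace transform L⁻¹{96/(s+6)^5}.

L⁻¹{n!/(s-a)^(n+1)} = t^n·e^(at) with n=4, a=-6. So L⁻¹{24/(s+6)^5} = t^4·e^(-6t), and L⁻¹{96/(s+6)^5} = (96/24)·t^4·e^(-6t) = 4·t^4·e^(-6t)

Final answer: 4·t^4·e^(-6t)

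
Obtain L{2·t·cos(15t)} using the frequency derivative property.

L{cos(15t)} = s/(s² + 225). Derivative: d/ds[s/(s² + 225)] = [(s² + 225) - s·2s]/(s² + 225)² = (225 - s²)/(s² + 225)². So L{t·cos(15t)} = -F'(s) = (s² - 225)/(s² + 225)². Then L{2·t·cos(15t)} = 2·(s² - 225)/(s² + 225)²

Final answer: 2·(s² - 225)/(s² + 225)²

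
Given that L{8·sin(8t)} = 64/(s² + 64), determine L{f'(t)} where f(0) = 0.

L{f'(t)} = s·F(s) - f(0) = s·64/(s² + 64) - 0 = 64s/(s² + 64)

Final answer: 64s/(s² + 64)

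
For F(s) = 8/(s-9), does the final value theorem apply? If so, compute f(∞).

sF(s) = 8s/(s-9) has a pole at s = 9 in the right half-plane. Theorem does NOT apply (unstable system; f(t) = 8·e^(9t) grows without bound).

Final answer: Not applicable (unstable)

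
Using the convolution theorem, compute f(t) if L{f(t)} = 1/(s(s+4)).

1/(s(s+4)) = (1/s)·(1/(s+4)) = L{1}·L{e^(-4t)}. By convolution, f(t) = 1*e^(-4t) = ∫₀ᵗ 1·e^(-4τ) dτ = (1 - e^(-4t))/4

Final answer: (1 - e^(-4t))/4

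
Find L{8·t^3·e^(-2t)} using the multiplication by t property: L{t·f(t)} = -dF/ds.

Using L{t^n·e^(at)} = n!/(s-a)^(n+1), L{t^3·e^(-2t)} = 6/(s+2)^4, so L{8·t^3·e^(-2t)} = 8·6/(s+2)^4 = 48/(s+2)^4

Final answer: 48/(s+2)^4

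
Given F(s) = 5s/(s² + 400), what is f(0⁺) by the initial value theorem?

f(0⁺) = lim_{s→∞} s·5s/(s² + 400) = lim_{s→∞} 5s²/(s² + 400) = 5

Final answer: 5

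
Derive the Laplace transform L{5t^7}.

L{5t^7} = 5 · L{t^7} = 5 · 5040/s^8 = 25200/s^8

Final answer: 25200/s^8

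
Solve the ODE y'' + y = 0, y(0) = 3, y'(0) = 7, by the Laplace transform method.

L{y''} + 1L{y} = 0. s²Y - 3s - 7 + Y = 0. Y(s² + 1) = 3s + 7. Y = (3s + 7)/(s² + 1). Inverting: y(t) = 3cos(t) + 7sin(t)

Final answer: y(t) = 3cos(t) + 7sin(t)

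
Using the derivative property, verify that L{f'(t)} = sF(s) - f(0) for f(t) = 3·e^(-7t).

f'(t) = -21e^(-7t). Direct: L{f'(t)} = -21/(s+7). Property: s·3/(s+7) - 3 = (3s - 3(s+7))/(s+7) = -21/(s+7). ✓

Final answer: -21/(s+7)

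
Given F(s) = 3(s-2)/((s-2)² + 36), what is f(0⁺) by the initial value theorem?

f(0⁺) = lim_{s→∞} sF(s) = lim_{s→∞} 3s(s-2)/((s-2)² + 36) = 3

Final answer: 3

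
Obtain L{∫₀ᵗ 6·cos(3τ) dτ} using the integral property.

L{∫₀ᵗ f(τ)dτ} = F(s)/s with F(s) = 6s/(s² + 9), so the result is (6s/(s² + 9))/s = 6/(s² + 9)

Final answer: 6/(s² + 9)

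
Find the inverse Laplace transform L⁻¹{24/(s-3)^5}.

L⁻¹{n!/(s-a)^(n+1)} = t^n·e^(at) with n=4, a=3. So L⁻¹{24/(s-3)^5} = t^4·e^(3t)

Final answer: t^4·e^(3t)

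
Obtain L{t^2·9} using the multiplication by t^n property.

L{9} = 9/s. d^1/ds^1[1/s] = -1/s². d^2/ds^2[1/s] = 2/s^3. So L{t^2} = (-1)^{2}·2/s^3 = 2/s^3. Then L{t^2·9} = 9·2/s^3 = 18/s^3

Final answer: 18/s^3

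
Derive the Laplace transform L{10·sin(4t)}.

L{sin(ωt)} = ω/(s² + ω²), so L{sin(4t)} = 4/(s² + 16). Then L{10·sin(4t)} = 10·4/(s² + 16) = 40/(s² + 16)

Final answer: 40/(s² + 16)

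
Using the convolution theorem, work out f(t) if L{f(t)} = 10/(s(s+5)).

10/(s(s+5)) = (10/s)·(1/(s+5)) = L{10}·L{e^(-5t)}. By convolution, f(t) = 10*e^(-5t) = ∫₀ᵗ 10·e^(-5τ) dτ = 10·(1 - e^(-5t))/5

Final answer: 10·(1 - e^(-5t))/5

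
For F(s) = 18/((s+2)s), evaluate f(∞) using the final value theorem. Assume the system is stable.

f(∞) = lim_{s→0} sF(s) = lim_{s→0} 18/(s+2) = 9

Final answer: 9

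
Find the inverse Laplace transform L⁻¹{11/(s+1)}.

L⁻¹{1/(s-a)} = e^(at), so L⁻¹{1/(s+1)} = e^(-t), and L⁻¹{11/(s+1)} = 11·e^(-t)

Final answer: 11·e^(-t)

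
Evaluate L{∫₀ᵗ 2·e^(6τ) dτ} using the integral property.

L{∫₀ᵗ f(τ)dτ} = F(s)/s with F(s) = 2/(s-6), so L{∫₀ᵗ 2·e^(6τ) dτ} = 2/(s(s-6))

Final answer: 2/(s(s-6))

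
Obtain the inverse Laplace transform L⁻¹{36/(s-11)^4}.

L⁻¹{n!/(s-a)^(n+1)} = t^n·e^(at) with n=3, a=11. So L⁻¹{6/(s-11)^4} = t^3·e^(11t), and L⁻¹{36/(s-11)^4} = (36/6)·t^3·e^(11t) = 6·t^3·e^(11t)

Final answer: 6·t^3·e^(11t)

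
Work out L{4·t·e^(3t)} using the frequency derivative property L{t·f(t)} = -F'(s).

L{e^(3t)} = 1/(s-3). By frequency derivative: L{t·e^(3t)} = -d/ds[1/(s-3)] = -(-1)/(s-3)² = 1/(s-3)². Then L{4·t·e^(3t)} = 4·1/(s-3)² = 4/(s-3)²

Final answer: 4/(s-3)²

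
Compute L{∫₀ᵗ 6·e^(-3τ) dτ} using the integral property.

L{∫₀ᵗ f(τ)dτ} = F(s)/s with F(s) = 6/(s+3), so L{∫₀ᵗ 6·e^(-3τ) dτ} = 6/(s(s+3))

Final answer: 6/(s(s+3))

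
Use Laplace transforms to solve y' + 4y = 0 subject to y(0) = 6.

L{y'} + 4L{y} = 0. sY - 6 + 4Y = 0. Y(s+4) = 6. Y = 6/(s+4)

Final answer: y(t) = 6e^(-4t)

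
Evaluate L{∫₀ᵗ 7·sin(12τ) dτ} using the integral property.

L{∫₀ᵗ f(τ)dτ} = F(s)/s with F(s) = 84/(s² + 144), so the result is (84/(s² + 144))/s = 84/(s(s² + 144))

Final answer: 84/(s(s² + 144))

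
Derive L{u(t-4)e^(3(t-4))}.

u(t-a)f(t-a) with f(t)=e^(3t). L{e^(3t)} = 1/(s-3). By time shift: e^(-4s)/(s-3)

Final answer: e^(-4s)/(s-3)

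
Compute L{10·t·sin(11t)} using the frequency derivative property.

L{sin(11t)} = 11/(s² + 121). By L{t·f(t)} = -F'(s): -d/ds[11/(s² + 121)] = -(11)·(-2s)/(s² + 121)² = 22s/(s² + 121)². Then L{10·t·sin(11t)} = 10·22s/(s² + 121)² = 220s/(s² + 121)²

Final answer: 220s/(s² + 121)²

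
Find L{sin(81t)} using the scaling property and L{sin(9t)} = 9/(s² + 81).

Using L{f(at)} = (1/a)F(s/a) with a=9: L{sin(81t)} = (1/9) · 9/((s/9)² + 81) = (1/9) · 9·81/(s² + 6561) = 81/(s² + 6561)

Final answer: 81/(s² + 6561)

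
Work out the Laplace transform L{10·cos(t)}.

L{cos(ωt)} = s/(s² + ω²), so L{cos(t)} = s/(s² + 1). Then L{10·cos(t)} = 10·s/(s² + 1) = 10s/(s² + 1)

Final answer: 10s/(s² + 1)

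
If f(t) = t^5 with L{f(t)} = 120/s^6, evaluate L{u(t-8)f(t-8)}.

Time shift theorem: L{u(t-a)f(t-a)} = e^(-as)F(s). Here a=8, F(s) = 120/s^6, so L{u(t-8)f(t-8)} = e^(-8s)·120/s^6

Final answer: e^(-8s)·120/s^6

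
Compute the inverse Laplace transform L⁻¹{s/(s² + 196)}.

L⁻¹{s/(s² + 196)} = cos(14t)

Final answer: cos(14t)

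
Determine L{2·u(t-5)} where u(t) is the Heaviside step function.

L{u(t-a)} = e^(-as)/s. Here a=5, so L{u(t-5)} = e^(-5s)/s, and L{2·u(t-5)} = 2·e^(-5s)/s

Final answer: 2·e^(-5s)/s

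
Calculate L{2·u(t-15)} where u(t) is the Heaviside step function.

L{u(t-a)} = e^(-as)/s. Here a=15, so L{u(t-15)} = e^(-15s)/s, and L{2·u(t-15)} = 2·e^(-15s)/s

Final answer: 2·e^(-15s)/s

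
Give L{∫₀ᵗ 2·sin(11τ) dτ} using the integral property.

L{∫₀ᵗ f(τ)dτ} = F(s)/s with F(s) = 22/(s² + 121), so the result is (22/(s² + 121))/s = 22/(s(s² + 121))

Final answer: 22/(s(s² + 121))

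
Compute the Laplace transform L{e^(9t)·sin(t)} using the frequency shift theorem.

Frequency shift: L{e^(at)f(t)} = F(s-a). L{e^(9t)·sin(t)} = 1/((s-9)² + 1)

Final answer: 1/((s-9)² + 1)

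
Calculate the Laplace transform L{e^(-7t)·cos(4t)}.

L{e^(at)·cos(ωt)} = (s-a)/((s-a)² + ω²), so L{e^(-7t)·cos(4t)} = (s+7)/((s+7)² + 16)

Final answer: (s+7)/((s+7)² + 16)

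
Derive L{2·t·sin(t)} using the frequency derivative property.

L{sin(t)} = 1/(s² + 1). By L{t·f(t)} = -F'(s): -d/ds[1/(s² + 1)] = -(1)·(-2s)/(s² + 1)² = 2s/(s² + 1)². Then L{2·t·sin(t)} = 2·2s/(s² + 1)² = 4s/(s² + 1)²

Final answer: 4s/(s² + 1)²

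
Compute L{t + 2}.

L{t + 2} = L{t} + 2·L{1} = 1/s² + 2/s

Final answer: 1/s² + 2/s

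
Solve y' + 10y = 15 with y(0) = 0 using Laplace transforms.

sY + 10Y = 15/s. Y = 15/(s(s+10)). Partial fractions: Y = 3/2/s - 3/2/(s+10)

Final answer: y(t) = 3/2(1 - e^(-10t))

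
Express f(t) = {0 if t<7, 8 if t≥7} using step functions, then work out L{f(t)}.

f(t) = 8·u(t-7). L{u(t-7)} = e^(-7s)/s, so L{f(t)} = 8·e^(-7s)/s

Final answer: 8·e^(-7s)/s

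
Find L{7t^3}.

L{t^n} = n!/s^(n+1). So L{7t^3} = 7·3!/s^4 = 42/s^4

Final answer: 42/s^4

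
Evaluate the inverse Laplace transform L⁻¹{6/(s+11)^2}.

L⁻¹{n!/(s-a)^(n+1)} = t^n·e^(at) with n=1, a=-11. So L⁻¹{1/(s+11)^2} = t·e^(-11t), and L⁻¹{6/(s+11)^2} = (6/1)·t·e^(-11t) = 6·t·e^(-11t)

Final answer: 6·t·e^(-11t)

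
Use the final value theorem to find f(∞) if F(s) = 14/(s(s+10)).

f(∞) = lim_{s→0} s·14/(s(s+10)) = lim_{s→0} 14/(s+10) = 14/10 = 7/5

Final answer: 7/5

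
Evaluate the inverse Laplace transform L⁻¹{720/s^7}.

L⁻¹{n!/s^(n+1)} = t^n with n=6. So L⁻¹{720/s^7} = t^6

Final answer: t^6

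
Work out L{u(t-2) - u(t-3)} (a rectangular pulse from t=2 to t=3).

L{u(t-a)} = e^(-as)/s. L{u(t-2) - u(t-3)} = (e^(-2s) - e^(-3s))/s

Final answer: (e^(-2s) - e^(-3s))/s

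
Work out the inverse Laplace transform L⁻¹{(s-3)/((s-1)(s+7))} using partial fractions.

Using partial fractions, f(t) = (-2e^t + 10e^(-7t))/8

Final answer: (-2e^t + 10e^(-7t))/8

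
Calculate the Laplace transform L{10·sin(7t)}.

L{sin(ωt)} = ω/(s² + ω²), so L{sin(7t)} = 7/(s² + 49). Then L{10·sin(7t)} = 10·7/(s² + 49) = 70/(s² + 49)

Final answer: 70/(s² + 49)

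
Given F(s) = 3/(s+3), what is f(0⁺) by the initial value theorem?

f(0⁺) = lim_{s→∞} s·3/(s+3) = lim_{s→∞} 3s/(s+3) = 3

Final answer: 3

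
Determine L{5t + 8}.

L{5t + 8} = 5·L{t} + 8·L{1} = 5/s² + 8/s

Final answer: 5/s² + 8/s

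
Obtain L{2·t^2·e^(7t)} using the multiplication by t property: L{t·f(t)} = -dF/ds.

Using L{t^n·e^(at)} = n!/(s-a)^(n+1), L{t^2·e^(7t)} = 2/(s-7)^3, so L{2·t^2·e^(7t)} = 2·2/(s-7)^3 = 4/(s-7)^3

Final answer: 4/(s-7)^3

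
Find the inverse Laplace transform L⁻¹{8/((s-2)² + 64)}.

Using frequency shift, L⁻¹{8/((s-2)² + 64)} = e^(2t)·sin(8t)

Final answer: e^(2t)·sin(8t)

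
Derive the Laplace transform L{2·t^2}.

L{t^n} = n!/s^(n+1), so L{t^2} = 2/s^3. Then L{2·t^2} = 2·2/s^3 = 4/s^3

Final answer: 4/s^3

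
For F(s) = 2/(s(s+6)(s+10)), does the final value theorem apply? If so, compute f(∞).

Poles of sF(s) = 2/((s+6)(s+10)) are at s = -6 and s = -10, both in the left half-plane. Theorem applies. f(∞) = lim_{s→0} sF(s) = 2/(6·10) = 1/30

Final answer: 1/30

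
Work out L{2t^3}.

L{t^n} = n!/s^(n+1). So L{2t^3} = 2·3!/s^4 = 12/s^4

Final answer: 12/s^4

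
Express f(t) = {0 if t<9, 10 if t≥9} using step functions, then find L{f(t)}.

f(t) = 10·u(t-9). L{u(t-9)} = e^(-9s)/s, so L{f(t)} = 10·e^(-9s)/s

Final answer: 10·e^(-9s)/s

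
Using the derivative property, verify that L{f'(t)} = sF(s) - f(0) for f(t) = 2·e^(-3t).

f'(t) = -6e^(-3t). Direct: L{f'(t)} = -6/(s+3). Property: s·2/(s+3) - 2 = (2s - 2(s+3))/(s+3) = -6/(s+3). ✓

Final answer: -6/(s+3)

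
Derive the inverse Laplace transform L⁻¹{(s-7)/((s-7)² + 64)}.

Using frequency shift, L⁻¹{(s-7)/((s-7)² + 64)} = e^(7t)·cos(8t)

Final answer: e^(7t)·cos(8t)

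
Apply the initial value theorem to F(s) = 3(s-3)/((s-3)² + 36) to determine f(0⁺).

f(0⁺) = lim_{s→∞} sF(s) = lim_{s→∞} 3s(s-3)/((s-3)² + 36) = 3

Final answer: 3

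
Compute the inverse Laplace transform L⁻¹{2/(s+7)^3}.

L⁻¹{n!/(s-a)^(n+1)} = t^n·e^(at), so L⁻¹{2/(s+7)^3} = t^2·e^(-7t)

Final answer: t^2·e^(-7t)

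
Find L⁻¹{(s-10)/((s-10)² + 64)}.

Using frequency shift: L⁻¹{(s-a)/((s-a)² + b²)} = e^(at)cos(bt). Here a=10, b=8

Final answer: e^(10t)·cos(8t)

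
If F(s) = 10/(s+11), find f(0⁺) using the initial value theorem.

f(0⁺) = lim_{s→∞} s·10/(s+11) = lim_{s→∞} 10s/(s+11) = 10

Final answer: 10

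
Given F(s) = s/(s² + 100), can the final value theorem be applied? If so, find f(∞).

The final value theorem requires all poles of sF(s) in the left half-plane. sF(s) = s²/(s² + 100) has poles at s = ±10i (imaginary axis). Theorem does NOT apply (oscillatory system).

Final answer: Not applicable (oscillatory)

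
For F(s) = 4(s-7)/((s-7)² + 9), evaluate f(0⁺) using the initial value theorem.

f(0⁺) = lim_{s→∞} sF(s) = lim_{s→∞} 4s(s-7)/((s-7)² + 9) = 4

Final answer: 4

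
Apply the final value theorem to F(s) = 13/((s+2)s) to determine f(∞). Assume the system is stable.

f(∞) = lim_{s→0} sF(s) = lim_{s→0} 13/(s+2) = 13/2

Final answer: 13/2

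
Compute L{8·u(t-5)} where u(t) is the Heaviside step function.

L{u(t-a)} = e^(-as)/s. Here a=5, so L{u(t-5)} = e^(-5s)/s, and L{8·u(t-5)} = 8·e^(-5s)/s

Final answer: 8·e^(-5s)/s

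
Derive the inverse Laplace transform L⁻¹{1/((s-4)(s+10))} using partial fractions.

Decompose: A/(s-4) + B/(s+10). A = 1/14, B = -1/14. f(t) = (e^(4t) - e^(-10t))/14

Final answer: (e^(4t) - e^(-10t))/14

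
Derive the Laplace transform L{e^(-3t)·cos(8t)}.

L{e^(at)·cos(ωt)} = (s-a)/((s-a)² + ω²), so L{e^(-3t)·cos(8t)} = (s+3)/((s+3)² + 64)

Final answer: (s+3)/((s+3)² + 64)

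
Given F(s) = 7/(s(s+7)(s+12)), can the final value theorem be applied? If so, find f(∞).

Poles of sF(s) = 7/((s+7)(s+12)) are at s = -7 and s = -12, both in the left half-plane. Theorem applies. f(∞) = lim_{s→0} sF(s) = 7/(7·12) = 1/12

Final answer: 1/12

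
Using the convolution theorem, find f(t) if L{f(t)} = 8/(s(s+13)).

8/(s(s+13)) = (8/s)·(1/(s+13)) = L{8}·L{e^(-13t)}. By convolution, f(t) = 8*e^(-13t) = ∫₀ᵗ 8·e^(-13τ) dτ = 8·(1 - e^(-13t))/13

Final answer: 8·(1 - e^(-13t))/13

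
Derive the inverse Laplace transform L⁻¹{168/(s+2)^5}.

L⁻¹{n!/(s-a)^(n+1)} = t^n·e^(at) with n=4, a=-2. So L⁻¹{24/(s+2)^5} = t^4·e^(-2t), and L⁻¹{168/(s+2)^5} = (168/24)·t^4·e^(-2t) = 7·t^4·e^(-2t)

Final answer: 7·t^4·e^(-2t)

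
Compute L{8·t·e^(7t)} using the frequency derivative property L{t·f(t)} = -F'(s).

L{e^(7t)} = 1/(s-7). By frequency derivative: L{t·e^(7t)} = -d/ds[1/(s-7)] = -(-1)/(s-7)² = 1/(s-7)². Then L{8·t·e^(7t)} = 8·1/(s-7)² = 8/(s-7)²

Final answer: 8/(s-7)²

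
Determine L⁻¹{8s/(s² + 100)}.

This is the form c·s/(s² + a²) with a = 10, c = 8. L⁻¹ = 8·cos(10t)

Final answer: 8·cos(10t)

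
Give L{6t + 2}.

L{6t + 2} = 6·L{t} + 2·L{1} = 6/s² + 2/s

Final answer: 6/s² + 2/s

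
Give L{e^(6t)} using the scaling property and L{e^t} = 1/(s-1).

Using L{f(at)} = (1/a)F(s/a) with a=6 and f(t) = e^t: L{e^(6t)} = (1/6) · 1/((s/6)-1) = (1/6) · 6/(s-6) = 1/(s-6)

Final answer: 1/(s-6)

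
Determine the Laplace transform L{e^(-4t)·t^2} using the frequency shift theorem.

L{e^(at)·t^n} = n!/(s-a)^(n+1), so L{e^(-4t)·t^2} = 2/(s+4)^3

Final answer: 2/(s+4)^3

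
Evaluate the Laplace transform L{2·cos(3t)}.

L{cos(ωt)} = s/(s² + ω²), so L{cos(3t)} = s/(s² + 9). Then L{2·cos(3t)} = 2·s/(s² + 9) = 2s/(s² + 9)

Final answer: 2s/(s² + 9)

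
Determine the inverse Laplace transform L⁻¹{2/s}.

L⁻¹{c/s} = c, so L⁻¹{2/s} = 2

Final answer: 2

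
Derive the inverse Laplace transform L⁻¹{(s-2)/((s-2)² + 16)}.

Using frequency shift, L⁻¹{(s-2)/((s-2)² + 16)} = e^(2t)·cos(4t)

Final answer: e^(2t)·cos(4t)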